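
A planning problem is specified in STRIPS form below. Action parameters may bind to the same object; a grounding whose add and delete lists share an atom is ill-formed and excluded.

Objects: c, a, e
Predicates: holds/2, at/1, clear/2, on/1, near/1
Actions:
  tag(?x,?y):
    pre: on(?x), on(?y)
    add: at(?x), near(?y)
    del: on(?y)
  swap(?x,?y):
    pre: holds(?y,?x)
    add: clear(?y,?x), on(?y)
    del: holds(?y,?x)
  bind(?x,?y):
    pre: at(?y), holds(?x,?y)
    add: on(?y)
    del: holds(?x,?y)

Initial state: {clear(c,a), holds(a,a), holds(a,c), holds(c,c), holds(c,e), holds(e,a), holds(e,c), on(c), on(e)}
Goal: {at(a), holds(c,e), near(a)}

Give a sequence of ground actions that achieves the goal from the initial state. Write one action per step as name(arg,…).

1. swap(c,a)  →  {clear(a,c), clear(c,a), holds(a,a), holds(c,c), holds(c,e), holds(e,a), holds(e,c), on(a), on(c), on(e)}
2. tag(a,a)  →  {at(a), clear(a,c), clear(c,a), holds(a,a), holds(c,c), holds(c,e), holds(e,a), holds(e,c), near(a), on(c), on(e)}

swap(c,a); tag(a,a)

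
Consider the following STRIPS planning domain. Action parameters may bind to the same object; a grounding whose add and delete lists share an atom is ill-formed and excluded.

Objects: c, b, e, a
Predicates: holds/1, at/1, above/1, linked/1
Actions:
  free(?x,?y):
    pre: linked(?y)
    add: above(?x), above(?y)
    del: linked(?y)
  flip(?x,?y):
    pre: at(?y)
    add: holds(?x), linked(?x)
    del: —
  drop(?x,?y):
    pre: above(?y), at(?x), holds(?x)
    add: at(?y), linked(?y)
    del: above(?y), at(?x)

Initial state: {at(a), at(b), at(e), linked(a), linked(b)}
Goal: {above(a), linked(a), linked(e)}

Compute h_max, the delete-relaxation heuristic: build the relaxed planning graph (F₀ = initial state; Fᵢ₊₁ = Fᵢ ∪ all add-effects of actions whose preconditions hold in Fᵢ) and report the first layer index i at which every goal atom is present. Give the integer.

F0 = init (5 atoms)
F1 = F0 ∪ {above(a), above(b), above(c), above(e), holds(a), holds(b), holds(c), holds(e), linked(c), linked(e)}  (15 atoms)
goal ⊆ F1  ⇒  h_max = 1

1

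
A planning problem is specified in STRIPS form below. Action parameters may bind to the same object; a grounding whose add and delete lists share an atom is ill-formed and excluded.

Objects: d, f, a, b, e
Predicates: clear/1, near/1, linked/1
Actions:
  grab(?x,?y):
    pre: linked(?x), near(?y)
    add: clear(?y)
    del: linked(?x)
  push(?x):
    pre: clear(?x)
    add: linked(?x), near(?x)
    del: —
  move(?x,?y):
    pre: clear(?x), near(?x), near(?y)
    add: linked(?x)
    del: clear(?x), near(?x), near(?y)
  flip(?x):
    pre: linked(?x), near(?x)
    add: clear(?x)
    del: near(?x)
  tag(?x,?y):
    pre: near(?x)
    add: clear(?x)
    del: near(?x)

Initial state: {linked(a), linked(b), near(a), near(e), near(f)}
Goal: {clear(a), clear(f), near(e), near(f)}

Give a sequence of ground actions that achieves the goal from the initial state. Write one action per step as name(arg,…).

1. grab(a,f)  →  {clear(f), linked(b), near(a), near(e), near(f)}
2. grab(b,a)  →  {clear(a), clear(f), near(a), near(e), near(f)}

grab(a,f); grab(b,a)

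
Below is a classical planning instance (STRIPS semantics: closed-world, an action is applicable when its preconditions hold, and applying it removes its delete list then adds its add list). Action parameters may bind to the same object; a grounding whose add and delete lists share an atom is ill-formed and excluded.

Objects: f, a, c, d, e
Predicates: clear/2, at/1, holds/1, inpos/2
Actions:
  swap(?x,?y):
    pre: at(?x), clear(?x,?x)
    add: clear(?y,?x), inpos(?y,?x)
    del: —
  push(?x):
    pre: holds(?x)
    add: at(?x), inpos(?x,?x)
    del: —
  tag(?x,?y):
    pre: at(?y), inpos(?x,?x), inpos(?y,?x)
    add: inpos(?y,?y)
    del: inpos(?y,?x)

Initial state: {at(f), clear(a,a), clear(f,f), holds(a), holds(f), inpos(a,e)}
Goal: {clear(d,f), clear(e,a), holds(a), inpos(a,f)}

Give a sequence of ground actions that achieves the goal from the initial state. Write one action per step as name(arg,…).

1. swap(f,a)  →  {at(f), clear(a,a), clear(a,f), clear(f,f), holds(a), holds(f), inpos(a,e), inpos(a,f)}
2. swap(f,d)  →  {at(f), clear(a,a), clear(a,f), clear(d,f), clear(f,f), holds(a), holds(f), inpos(a,e), inpos(a,f), inpos(d,f)}
3. push(a)  →  {at(a), at(f), clear(a,a), clear(a,f), clear(d,f), clear(f,f), holds(a), holds(f), inpos(a,a), inpos(a,e), inpos(a,f), inpos(d,f)}
4. swap(a,e)  →  {at(a), at(f), clear(a,a), clear(a,f), clear(d,f), clear(e,a), clear(f,f), holds(a), holds(f), inpos(a,a), inpos(a,e), inpos(a,f), inpos(d,f), inpos(e,a)}

swap(f,a); swap(f,d); push(a); swap(a,e)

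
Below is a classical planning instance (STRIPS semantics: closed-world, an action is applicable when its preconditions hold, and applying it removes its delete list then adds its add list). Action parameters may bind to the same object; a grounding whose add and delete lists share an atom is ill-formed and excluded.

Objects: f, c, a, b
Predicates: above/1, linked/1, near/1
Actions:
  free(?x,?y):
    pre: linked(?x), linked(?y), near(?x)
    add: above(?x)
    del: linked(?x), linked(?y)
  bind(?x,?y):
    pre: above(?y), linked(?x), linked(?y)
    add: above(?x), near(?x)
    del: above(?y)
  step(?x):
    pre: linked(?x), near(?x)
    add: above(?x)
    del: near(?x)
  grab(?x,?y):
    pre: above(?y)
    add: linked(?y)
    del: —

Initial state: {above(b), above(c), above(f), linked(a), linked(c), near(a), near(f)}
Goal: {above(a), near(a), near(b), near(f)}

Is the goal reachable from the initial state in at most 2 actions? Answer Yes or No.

1. free(a,a)  →  {above(a), above(b), above(c), above(f), linked(c), near(a), near(f)}
2. grab(f,b)  →  {above(a), above(b), above(c), above(f), linked(b), linked(c), near(a), near(f)}
3. bind(b,c)  →  {above(a), above(b), above(f), linked(b), linked(c), near(a), near(b), near(f)}
optimal plan length = 3; 3 > 2

No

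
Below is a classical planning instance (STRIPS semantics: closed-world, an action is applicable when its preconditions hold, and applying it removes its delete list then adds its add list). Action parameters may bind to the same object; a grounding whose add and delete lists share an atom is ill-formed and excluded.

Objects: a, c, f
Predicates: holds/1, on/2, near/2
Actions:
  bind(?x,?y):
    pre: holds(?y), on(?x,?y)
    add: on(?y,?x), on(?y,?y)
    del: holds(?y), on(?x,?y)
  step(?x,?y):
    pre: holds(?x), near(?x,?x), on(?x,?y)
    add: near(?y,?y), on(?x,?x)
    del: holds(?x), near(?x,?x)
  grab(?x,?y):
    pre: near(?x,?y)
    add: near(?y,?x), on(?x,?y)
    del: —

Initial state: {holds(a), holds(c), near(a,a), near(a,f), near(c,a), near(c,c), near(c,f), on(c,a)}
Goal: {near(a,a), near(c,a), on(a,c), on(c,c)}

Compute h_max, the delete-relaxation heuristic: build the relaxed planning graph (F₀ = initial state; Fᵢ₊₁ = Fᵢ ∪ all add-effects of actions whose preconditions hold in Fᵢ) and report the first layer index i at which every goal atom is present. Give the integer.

F0 = init (8 atoms)
F1 = F0 ∪ {near(a,c), near(f,a), near(f,c), on(a,a), on(a,c), on(a,f), on(c,c), on(c,f)}  (16 atoms)
goal ⊆ F1  ⇒  h_max = 1

1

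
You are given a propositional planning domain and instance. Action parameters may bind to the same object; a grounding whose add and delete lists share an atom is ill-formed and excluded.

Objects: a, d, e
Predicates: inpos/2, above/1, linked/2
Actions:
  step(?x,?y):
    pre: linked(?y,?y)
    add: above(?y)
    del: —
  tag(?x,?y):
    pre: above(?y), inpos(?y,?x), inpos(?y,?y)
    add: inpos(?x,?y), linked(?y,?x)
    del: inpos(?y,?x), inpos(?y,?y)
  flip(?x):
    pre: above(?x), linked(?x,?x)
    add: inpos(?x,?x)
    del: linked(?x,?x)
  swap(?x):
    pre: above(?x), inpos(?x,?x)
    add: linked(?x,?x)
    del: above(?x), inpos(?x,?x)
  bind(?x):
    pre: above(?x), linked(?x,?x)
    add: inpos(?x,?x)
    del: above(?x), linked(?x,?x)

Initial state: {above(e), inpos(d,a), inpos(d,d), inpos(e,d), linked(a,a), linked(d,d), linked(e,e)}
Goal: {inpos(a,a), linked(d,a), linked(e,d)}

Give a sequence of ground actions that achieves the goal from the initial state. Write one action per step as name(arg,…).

step(a,a); step(a,d); tag(a,d); flip(a); flip(e); tag(d,e)

1. step(a,a)  →  {above(a), above(e), inpos(d,a), inpos(d,d), inpos(e,d), linked(a,a), linked(d,d), linked(e,e)}
2. step(a,d)  →  {above(a), above(d), above(e), inpos(d,a), inpos(d,d), inpos(e,d), linked(a,a), linked(d,d), linked(e,e)}
3. tag(a,d)  →  {above(a), above(d), above(e), inpos(a,d), inpos(e,d), linked(a,a), linked(d,a), linked(d,d), linked(e,e)}
4. flip(a)  →  {above(a), above(d), above(e), inpos(a,a), inpos(a,d), inpos(e,d), linked(d,a), linked(d,d), linked(e,e)}
5. flip(e)  →  {above(a), above(d), above(e), inpos(a,a), inpos(a,d), inpos(e,d), inpos(e,e), linked(d,a), linked(d,d)}
6. tag(d,e)  →  {above(a), above(d), above(e), inpos(a,a), inpos(a,d), inpos(d,e), linked(d,a), linked(d,d), linked(e,d)}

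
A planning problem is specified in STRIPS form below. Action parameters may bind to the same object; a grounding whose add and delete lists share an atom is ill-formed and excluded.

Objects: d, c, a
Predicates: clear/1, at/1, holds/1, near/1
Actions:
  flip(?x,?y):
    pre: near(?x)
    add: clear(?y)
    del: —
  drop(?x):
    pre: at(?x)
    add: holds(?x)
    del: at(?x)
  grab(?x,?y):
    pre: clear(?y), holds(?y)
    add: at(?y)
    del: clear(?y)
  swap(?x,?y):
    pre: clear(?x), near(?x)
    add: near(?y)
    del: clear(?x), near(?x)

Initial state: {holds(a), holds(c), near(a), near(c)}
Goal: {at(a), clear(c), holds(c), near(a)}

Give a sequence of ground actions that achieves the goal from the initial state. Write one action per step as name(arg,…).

1. flip(c,c)  →  {clear(c), holds(a), holds(c), near(a), near(c)}
2. flip(c,a)  →  {clear(a), clear(c), holds(a), holds(c), near(a), near(c)}
3. grab(d,a)  →  {at(a), clear(c), holds(a), holds(c), near(a), near(c)}

flip(c,c); flip(c,a); grab(d,a)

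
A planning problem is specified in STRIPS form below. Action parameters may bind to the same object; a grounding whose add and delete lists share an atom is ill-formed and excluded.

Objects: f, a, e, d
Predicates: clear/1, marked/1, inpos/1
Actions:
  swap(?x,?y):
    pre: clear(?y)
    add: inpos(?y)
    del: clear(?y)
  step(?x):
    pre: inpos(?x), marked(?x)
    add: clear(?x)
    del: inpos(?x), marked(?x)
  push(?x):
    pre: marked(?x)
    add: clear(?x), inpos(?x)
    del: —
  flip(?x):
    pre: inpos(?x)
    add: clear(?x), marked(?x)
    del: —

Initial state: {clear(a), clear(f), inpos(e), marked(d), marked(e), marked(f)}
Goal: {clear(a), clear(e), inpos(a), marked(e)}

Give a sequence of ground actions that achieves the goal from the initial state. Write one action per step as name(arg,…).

1. swap(f,a)  →  {clear(f), inpos(a), inpos(e), marked(d), marked(e), marked(f)}
2. push(e)  →  {clear(e), clear(f), inpos(a), inpos(e), marked(d), marked(e), marked(f)}
3. flip(a)  →  {clear(a), clear(e), clear(f), inpos(a), inpos(e), marked(a), marked(d), marked(e), marked(f)}

swap(f,a); push(e); flip(a)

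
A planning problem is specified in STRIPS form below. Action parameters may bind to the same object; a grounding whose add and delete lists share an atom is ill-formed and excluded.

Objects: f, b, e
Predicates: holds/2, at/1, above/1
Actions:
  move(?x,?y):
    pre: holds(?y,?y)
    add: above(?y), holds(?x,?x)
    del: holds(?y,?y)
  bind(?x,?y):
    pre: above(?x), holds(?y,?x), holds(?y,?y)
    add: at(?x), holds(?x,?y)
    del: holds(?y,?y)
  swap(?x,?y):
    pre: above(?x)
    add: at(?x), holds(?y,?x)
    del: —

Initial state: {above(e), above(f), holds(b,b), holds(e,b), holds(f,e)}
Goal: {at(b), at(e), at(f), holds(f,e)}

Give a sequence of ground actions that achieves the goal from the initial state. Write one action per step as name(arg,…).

1. move(f,b)  →  {above(b), above(e), above(f), holds(e,b), holds(f,e), holds(f,f)}
2. bind(e,f)  →  {above(b), above(e), above(f), at(e), holds(e,b), holds(e,f), holds(f,e)}
3. swap(f,f)  →  {above(b), above(e), above(f), at(e), at(f), holds(e,b), holds(e,f), holds(f,e), holds(f,f)}
4. swap(b,f)  →  {above(b), above(e), above(f), at(b), at(e), at(f), holds(e,b), holds(e,f), holds(f,b), holds(f,e), holds(f,f)}

move(f,b); bind(e,f); swap(f,f); swap(b,f)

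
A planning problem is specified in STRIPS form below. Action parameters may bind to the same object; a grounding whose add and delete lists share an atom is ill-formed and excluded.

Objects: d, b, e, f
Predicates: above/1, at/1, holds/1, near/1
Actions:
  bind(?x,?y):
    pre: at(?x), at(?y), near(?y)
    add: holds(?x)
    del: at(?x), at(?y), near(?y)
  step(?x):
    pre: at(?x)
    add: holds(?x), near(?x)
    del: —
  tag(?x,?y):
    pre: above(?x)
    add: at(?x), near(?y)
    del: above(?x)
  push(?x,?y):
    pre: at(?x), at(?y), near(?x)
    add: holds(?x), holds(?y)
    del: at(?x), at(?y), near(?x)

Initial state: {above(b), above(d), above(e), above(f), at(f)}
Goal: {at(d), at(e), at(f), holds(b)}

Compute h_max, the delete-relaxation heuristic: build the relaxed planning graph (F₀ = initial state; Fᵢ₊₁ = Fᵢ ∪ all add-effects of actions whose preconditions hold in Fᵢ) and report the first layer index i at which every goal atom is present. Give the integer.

F0 = init (5 atoms)
F1 = F0 ∪ {at(b), at(d), at(e), holds(f), near(b), near(d), near(e), near(f)}  (13 atoms)
F2 = F1 ∪ {holds(b), holds(d), holds(e)}  (16 atoms)
goal ⊆ F2  ⇒  h_max = 2

2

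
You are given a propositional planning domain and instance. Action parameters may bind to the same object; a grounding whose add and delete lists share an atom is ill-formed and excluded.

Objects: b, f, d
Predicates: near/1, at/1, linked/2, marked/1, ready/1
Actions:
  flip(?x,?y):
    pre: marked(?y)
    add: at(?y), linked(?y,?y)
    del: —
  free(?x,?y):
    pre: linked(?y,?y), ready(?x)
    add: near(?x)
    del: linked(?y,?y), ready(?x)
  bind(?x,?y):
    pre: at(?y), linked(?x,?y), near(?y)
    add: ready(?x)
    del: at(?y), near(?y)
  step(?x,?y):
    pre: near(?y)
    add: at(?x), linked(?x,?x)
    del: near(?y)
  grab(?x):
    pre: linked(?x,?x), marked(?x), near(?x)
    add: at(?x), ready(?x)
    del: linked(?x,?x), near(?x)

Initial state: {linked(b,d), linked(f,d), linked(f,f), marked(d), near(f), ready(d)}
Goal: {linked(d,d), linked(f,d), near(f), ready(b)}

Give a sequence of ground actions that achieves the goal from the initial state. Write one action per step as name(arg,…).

flip(b,d); free(d,f); bind(b,d)

1. flip(b,d)  →  {at(d), linked(b,d), linked(d,d), linked(f,d), linked(f,f), marked(d), near(f), ready(d)}
2. free(d,f)  →  {at(d), linked(b,d), linked(d,d), linked(f,d), marked(d), near(d), near(f)}
3. bind(b,d)  →  {linked(b,d), linked(d,d), linked(f,d), marked(d), near(f), ready(b)}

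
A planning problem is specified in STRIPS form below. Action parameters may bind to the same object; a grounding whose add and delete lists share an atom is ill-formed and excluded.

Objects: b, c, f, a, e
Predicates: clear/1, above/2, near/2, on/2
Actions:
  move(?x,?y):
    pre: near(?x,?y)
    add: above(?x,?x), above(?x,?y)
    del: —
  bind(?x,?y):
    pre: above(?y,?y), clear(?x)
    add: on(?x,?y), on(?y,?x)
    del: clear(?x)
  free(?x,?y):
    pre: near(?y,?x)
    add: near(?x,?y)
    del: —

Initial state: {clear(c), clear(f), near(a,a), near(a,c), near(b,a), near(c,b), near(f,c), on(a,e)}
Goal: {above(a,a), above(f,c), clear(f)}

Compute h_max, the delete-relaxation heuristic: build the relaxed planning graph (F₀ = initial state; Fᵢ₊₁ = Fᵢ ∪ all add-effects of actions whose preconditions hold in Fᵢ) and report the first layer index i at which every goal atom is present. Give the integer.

1

F0 = init (8 atoms)
F1 = F0 ∪ {above(a,a), above(a,c), above(b,a), above(b,b), above(c,b), above(c,c), above(f,c), above(f,f), near(a,b), near(b,c), near(c,a), near(c,f)}  (20 atoms)
goal ⊆ F1  ⇒  h_max = 1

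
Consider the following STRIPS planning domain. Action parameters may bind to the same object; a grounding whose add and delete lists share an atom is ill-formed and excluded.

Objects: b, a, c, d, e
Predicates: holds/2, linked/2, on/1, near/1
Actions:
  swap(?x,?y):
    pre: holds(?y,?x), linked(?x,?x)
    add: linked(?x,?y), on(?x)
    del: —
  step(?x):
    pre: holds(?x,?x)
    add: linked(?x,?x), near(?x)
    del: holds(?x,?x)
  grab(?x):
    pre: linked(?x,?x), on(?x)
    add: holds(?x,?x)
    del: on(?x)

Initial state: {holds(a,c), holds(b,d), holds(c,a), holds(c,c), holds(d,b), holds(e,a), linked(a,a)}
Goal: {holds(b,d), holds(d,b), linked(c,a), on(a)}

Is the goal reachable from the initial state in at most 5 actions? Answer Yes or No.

1. swap(a,c)  →  {holds(a,c), holds(b,d), holds(c,a), holds(c,c), holds(d,b), holds(e,a), linked(a,a), linked(a,c), on(a)}
2. step(c)  →  {holds(a,c), holds(b,d), holds(c,a), holds(d,b), holds(e,a), linked(a,a), linked(a,c), linked(c,c), near(c), on(a)}
3. swap(c,a)  →  {holds(a,c), holds(b,d), holds(c,a), holds(d,b), holds(e,a), linked(a,a), linked(a,c), linked(c,a), linked(c,c), near(c), on(a), on(c)}
optimal plan length = 3; 3 ≤ 5

Yes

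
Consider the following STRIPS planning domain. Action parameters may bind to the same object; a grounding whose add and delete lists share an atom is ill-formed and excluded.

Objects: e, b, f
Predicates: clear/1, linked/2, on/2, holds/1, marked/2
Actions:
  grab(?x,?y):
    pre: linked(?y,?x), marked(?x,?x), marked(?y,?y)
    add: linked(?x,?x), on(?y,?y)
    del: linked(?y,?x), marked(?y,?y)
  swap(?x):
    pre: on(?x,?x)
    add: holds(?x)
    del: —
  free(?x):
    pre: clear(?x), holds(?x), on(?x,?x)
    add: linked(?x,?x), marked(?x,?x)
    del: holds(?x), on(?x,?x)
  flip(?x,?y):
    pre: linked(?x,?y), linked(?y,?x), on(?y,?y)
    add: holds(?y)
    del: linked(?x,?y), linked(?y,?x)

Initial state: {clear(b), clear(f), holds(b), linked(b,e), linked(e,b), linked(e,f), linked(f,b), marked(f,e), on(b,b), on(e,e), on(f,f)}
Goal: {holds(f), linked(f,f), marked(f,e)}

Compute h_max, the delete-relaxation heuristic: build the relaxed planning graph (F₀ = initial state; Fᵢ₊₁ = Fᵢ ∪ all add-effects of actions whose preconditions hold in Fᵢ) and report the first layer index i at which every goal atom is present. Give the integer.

2

F0 = init (11 atoms)
F1 = F0 ∪ {holds(e), holds(f), linked(b,b), marked(b,b)}  (15 atoms)
F2 = F1 ∪ {linked(f,f), marked(f,f)}  (17 atoms)
goal ⊆ F2  ⇒  h_max = 2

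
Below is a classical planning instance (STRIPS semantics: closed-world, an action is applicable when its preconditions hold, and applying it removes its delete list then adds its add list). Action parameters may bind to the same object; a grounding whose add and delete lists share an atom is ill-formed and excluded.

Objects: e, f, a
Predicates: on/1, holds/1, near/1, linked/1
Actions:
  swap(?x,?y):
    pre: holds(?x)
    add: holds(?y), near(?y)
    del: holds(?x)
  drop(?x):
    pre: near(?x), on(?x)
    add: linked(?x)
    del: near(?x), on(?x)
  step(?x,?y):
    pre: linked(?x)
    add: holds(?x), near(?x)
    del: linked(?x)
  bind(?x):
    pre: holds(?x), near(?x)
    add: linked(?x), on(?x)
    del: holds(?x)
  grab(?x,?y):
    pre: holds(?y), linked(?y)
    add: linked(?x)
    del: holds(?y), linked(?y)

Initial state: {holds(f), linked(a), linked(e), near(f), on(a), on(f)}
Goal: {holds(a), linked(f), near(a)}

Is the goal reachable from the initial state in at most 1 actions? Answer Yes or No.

No

1. swap(f,a)  →  {holds(a), linked(a), linked(e), near(a), near(f), on(a), on(f)}
2. drop(f)  →  {holds(a), linked(a), linked(e), linked(f), near(a), on(a)}
optimal plan length = 2; 2 > 1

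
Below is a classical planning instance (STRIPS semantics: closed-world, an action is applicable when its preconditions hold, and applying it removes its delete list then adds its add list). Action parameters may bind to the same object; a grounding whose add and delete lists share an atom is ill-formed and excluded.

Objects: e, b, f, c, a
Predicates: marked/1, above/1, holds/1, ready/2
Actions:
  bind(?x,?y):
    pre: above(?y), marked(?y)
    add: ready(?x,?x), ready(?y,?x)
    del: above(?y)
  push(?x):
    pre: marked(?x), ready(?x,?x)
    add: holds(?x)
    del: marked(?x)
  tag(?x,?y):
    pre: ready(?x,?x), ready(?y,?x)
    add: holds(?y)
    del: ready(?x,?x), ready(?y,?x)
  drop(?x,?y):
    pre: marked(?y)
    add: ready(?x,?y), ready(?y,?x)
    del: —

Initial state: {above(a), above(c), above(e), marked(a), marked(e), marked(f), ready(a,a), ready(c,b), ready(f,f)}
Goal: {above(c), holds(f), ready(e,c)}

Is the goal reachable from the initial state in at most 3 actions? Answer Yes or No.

Yes

1. bind(c,e)  →  {above(a), above(c), marked(a), marked(e), marked(f), ready(a,a), ready(c,b), ready(c,c), ready(e,c), ready(f,f)}
2. push(f)  →  {above(a), above(c), holds(f), marked(a), marked(e), ready(a,a), ready(c,b), ready(c,c), ready(e,c), ready(f,f)}
optimal plan length = 2; 2 ≤ 3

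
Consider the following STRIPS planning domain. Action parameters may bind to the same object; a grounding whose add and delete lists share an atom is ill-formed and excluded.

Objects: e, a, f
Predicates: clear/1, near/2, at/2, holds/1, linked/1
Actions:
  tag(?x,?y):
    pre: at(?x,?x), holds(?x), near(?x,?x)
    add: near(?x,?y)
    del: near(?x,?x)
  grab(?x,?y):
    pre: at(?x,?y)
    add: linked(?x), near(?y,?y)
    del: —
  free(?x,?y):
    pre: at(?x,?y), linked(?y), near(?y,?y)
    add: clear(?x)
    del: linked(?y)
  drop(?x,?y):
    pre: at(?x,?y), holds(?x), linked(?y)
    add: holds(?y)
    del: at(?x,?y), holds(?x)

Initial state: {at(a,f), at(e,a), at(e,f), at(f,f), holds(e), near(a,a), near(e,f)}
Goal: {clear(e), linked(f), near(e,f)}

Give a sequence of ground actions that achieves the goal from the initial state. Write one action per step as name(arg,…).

grab(a,f); grab(f,f); free(e,a)

1. grab(a,f)  →  {at(a,f), at(e,a), at(e,f), at(f,f), holds(e), linked(a), near(a,a), near(e,f), near(f,f)}
2. grab(f,f)  →  {at(a,f), at(e,a), at(e,f), at(f,f), holds(e), linked(a), linked(f), near(a,a), near(e,f), near(f,f)}
3. free(e,a)  →  {at(a,f), at(e,a), at(e,f), at(f,f), clear(e), holds(e), linked(f), near(a,a), near(e,f), near(f,f)}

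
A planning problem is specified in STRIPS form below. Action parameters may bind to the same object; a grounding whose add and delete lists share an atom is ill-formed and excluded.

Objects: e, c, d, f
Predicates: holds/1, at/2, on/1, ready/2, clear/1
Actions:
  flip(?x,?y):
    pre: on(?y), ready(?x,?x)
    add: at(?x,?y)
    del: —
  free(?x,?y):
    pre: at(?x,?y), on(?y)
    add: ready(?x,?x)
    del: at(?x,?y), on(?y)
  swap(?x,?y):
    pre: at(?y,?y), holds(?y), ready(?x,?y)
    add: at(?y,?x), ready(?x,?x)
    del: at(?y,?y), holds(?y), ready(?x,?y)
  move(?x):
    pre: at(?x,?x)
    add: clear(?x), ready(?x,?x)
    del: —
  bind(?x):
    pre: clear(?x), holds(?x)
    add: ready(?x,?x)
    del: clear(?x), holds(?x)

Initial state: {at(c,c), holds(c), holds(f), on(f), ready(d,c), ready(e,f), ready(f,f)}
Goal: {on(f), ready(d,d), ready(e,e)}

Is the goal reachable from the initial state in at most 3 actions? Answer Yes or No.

1. flip(f,f)  →  {at(c,c), at(f,f), holds(c), holds(f), on(f), ready(d,c), ready(e,f), ready(f,f)}
2. swap(e,f)  →  {at(c,c), at(f,e), holds(c), on(f), ready(d,c), ready(e,e), ready(f,f)}
3. swap(d,c)  →  {at(c,d), at(f,e), on(f), ready(d,d), ready(e,e), ready(f,f)}
optimal plan length = 3; 3 ≤ 3

Yes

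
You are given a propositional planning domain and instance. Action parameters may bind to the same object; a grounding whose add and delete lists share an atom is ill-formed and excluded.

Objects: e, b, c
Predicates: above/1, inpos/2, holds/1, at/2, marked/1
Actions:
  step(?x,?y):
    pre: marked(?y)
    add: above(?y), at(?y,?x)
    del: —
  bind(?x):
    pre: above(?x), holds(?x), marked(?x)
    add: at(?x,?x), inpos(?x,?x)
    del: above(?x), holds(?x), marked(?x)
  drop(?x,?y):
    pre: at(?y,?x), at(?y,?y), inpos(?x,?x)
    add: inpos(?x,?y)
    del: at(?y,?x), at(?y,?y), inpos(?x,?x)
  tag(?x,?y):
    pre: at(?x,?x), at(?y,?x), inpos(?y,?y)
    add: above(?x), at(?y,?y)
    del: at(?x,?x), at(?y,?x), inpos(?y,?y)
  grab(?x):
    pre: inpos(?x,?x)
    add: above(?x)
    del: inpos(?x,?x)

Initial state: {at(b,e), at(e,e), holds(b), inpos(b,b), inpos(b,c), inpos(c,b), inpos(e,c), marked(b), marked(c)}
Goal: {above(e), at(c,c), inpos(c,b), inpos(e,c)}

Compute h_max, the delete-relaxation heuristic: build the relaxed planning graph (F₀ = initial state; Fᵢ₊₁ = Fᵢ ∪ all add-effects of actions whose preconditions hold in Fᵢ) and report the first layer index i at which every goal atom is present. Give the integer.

F0 = init (9 atoms)
F1 = F0 ∪ {above(b), above(c), above(e), at(b,b), at(b,c), at(c,b), at(c,c), at(c,e)}  (17 atoms)
goal ⊆ F1  ⇒  h_max = 1

1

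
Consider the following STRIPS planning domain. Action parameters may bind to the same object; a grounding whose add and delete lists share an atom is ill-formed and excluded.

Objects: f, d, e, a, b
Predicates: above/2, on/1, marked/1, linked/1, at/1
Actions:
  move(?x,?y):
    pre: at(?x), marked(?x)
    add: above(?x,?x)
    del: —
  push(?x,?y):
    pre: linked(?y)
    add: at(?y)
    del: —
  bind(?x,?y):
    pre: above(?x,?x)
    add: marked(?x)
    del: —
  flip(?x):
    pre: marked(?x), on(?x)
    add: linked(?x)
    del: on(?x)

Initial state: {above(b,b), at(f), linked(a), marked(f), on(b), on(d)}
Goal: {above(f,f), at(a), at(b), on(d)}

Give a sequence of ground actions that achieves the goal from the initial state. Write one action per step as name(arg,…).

1. move(f,f)  →  {above(b,b), above(f,f), at(f), linked(a), marked(f), on(b), on(d)}
2. push(f,a)  →  {above(b,b), above(f,f), at(a), at(f), linked(a), marked(f), on(b), on(d)}
3. bind(b,f)  →  {above(b,b), above(f,f), at(a), at(f), linked(a), marked(b), marked(f), on(b), on(d)}
4. flip(b)  →  {above(b,b), above(f,f), at(a), at(f), linked(a), linked(b), marked(b), marked(f), on(d)}
5. push(f,b)  →  {above(b,b), above(f,f), at(a), at(b), at(f), linked(a), linked(b), marked(b), marked(f), on(d)}

move(f,f); push(f,a); bind(b,f); flip(b); push(f,b)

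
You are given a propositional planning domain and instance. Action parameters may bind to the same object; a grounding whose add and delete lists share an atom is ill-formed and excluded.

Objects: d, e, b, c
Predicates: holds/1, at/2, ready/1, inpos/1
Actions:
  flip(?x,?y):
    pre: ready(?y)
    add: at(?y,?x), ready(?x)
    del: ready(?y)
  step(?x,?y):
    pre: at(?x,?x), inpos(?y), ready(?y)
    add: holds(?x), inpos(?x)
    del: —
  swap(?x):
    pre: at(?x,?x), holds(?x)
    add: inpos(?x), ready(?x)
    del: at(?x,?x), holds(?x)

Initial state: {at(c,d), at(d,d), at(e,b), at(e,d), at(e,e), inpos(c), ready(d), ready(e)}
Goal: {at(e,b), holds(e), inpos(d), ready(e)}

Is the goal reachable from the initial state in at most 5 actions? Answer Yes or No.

1. flip(c,d)  →  {at(c,d), at(d,c), at(d,d), at(e,b), at(e,d), at(e,e), inpos(c), ready(c), ready(e)}
2. step(d,c)  →  {at(c,d), at(d,c), at(d,d), at(e,b), at(e,d), at(e,e), holds(d), inpos(c), inpos(d), ready(c), ready(e)}
3. step(e,c)  →  {at(c,d), at(d,c), at(d,d), at(e,b), at(e,d), at(e,e), holds(d), holds(e), inpos(c), inpos(d), inpos(e), ready(c), ready(e)}
optimal plan length = 3; 3 ≤ 5

Yes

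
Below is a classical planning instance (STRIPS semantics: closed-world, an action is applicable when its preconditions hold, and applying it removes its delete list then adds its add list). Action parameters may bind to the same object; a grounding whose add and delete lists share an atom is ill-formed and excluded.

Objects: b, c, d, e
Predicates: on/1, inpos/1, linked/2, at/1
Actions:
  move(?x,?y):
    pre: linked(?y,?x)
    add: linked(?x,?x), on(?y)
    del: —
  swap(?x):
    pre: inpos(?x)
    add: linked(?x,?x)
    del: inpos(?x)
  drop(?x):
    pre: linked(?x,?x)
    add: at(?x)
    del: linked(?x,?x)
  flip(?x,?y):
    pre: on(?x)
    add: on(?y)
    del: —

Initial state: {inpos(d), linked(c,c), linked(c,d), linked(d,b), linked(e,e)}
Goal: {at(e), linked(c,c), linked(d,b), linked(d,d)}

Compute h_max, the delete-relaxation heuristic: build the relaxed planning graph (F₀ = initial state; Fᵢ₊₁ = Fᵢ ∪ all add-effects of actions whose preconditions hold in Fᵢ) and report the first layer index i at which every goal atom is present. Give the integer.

1

F0 = init (5 atoms)
F1 = F0 ∪ {at(c), at(e), linked(b,b), linked(d,d), on(c), on(d), on(e)}  (12 atoms)
goal ⊆ F1  ⇒  h_max = 1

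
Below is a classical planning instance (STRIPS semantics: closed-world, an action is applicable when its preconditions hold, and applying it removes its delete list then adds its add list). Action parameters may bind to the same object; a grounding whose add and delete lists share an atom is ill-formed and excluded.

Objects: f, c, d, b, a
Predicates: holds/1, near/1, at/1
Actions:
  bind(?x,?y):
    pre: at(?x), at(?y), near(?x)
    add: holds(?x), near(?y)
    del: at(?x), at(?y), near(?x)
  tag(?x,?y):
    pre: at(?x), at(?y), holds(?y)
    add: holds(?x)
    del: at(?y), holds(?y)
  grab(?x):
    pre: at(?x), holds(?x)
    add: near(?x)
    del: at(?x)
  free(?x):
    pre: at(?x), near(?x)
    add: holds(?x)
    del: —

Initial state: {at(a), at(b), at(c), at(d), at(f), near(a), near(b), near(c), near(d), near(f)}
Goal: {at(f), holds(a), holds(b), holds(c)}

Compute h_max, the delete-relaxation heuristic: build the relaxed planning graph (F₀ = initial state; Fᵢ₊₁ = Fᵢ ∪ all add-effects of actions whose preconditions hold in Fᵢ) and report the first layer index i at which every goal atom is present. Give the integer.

F0 = init (10 atoms)
F1 = F0 ∪ {holds(a), holds(b), holds(c), holds(d), holds(f)}  (15 atoms)
goal ⊆ F1  ⇒  h_max = 1

1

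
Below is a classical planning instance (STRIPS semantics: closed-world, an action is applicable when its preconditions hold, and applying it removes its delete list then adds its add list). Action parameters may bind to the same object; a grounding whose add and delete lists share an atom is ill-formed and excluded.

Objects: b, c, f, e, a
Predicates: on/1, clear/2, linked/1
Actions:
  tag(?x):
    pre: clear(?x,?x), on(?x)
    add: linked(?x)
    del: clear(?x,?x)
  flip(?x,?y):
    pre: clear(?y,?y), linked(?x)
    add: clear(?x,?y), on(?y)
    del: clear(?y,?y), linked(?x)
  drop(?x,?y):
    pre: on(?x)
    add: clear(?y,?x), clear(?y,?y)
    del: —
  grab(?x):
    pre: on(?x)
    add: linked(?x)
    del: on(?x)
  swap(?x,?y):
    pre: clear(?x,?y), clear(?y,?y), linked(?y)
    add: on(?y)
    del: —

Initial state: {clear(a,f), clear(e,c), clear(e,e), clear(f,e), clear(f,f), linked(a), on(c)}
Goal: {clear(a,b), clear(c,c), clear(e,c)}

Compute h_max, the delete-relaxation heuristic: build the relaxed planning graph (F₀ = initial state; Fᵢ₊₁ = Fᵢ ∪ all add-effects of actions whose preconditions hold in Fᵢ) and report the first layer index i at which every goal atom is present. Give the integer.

F0 = init (7 atoms)
F1 = F0 ∪ {clear(a,a), clear(a,c), clear(a,e), clear(b,b), clear(b,c), clear(c,c), clear(f,c), linked(c), on(e), on(f)}  (17 atoms)
F2 = F1 ∪ {clear(a,b), clear(b,e), clear(b,f), clear(c,a), clear(c,b), clear(c,e), clear(c,f), clear(e,f), linked(e), linked(f), on(a), on(b)}  (29 atoms)
goal ⊆ F2  ⇒  h_max = 2

2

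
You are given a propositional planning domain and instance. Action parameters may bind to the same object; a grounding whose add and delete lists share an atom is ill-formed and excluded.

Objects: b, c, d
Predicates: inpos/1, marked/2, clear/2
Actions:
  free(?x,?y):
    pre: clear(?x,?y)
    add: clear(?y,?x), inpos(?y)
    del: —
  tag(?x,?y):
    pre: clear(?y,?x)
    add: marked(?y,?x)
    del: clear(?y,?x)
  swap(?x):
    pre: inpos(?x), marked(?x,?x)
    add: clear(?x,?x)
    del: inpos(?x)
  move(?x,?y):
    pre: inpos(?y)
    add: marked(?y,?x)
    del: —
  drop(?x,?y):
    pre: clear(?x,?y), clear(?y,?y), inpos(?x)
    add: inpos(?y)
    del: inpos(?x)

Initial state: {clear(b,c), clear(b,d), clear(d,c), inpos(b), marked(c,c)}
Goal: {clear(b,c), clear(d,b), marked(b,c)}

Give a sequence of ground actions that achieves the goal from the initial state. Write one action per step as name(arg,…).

1. free(b,d)  →  {clear(b,c), clear(b,d), clear(d,b), clear(d,c), inpos(b), inpos(d), marked(c,c)}
2. move(c,b)  →  {clear(b,c), clear(b,d), clear(d,b), clear(d,c), inpos(b), inpos(d), marked(b,c), marked(c,c)}

free(b,d); move(c,b)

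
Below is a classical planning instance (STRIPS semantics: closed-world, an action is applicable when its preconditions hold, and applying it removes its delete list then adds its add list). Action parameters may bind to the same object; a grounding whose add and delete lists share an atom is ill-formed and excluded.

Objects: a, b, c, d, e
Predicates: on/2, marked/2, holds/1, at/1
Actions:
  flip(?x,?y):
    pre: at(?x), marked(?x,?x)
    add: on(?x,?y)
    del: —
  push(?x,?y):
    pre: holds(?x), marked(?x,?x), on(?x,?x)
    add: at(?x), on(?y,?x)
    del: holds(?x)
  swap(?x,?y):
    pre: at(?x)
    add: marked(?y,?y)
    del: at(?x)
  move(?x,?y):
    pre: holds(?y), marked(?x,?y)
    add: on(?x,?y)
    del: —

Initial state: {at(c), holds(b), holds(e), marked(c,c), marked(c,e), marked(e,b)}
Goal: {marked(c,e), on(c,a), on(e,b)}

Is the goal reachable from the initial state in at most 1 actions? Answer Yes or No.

No

1. flip(c,a)  →  {at(c), holds(b), holds(e), marked(c,c), marked(c,e), marked(e,b), on(c,a)}
2. move(e,b)  →  {at(c), holds(b), holds(e), marked(c,c), marked(c,e), marked(e,b), on(c,a), on(e,b)}
optimal plan length = 2; 2 > 1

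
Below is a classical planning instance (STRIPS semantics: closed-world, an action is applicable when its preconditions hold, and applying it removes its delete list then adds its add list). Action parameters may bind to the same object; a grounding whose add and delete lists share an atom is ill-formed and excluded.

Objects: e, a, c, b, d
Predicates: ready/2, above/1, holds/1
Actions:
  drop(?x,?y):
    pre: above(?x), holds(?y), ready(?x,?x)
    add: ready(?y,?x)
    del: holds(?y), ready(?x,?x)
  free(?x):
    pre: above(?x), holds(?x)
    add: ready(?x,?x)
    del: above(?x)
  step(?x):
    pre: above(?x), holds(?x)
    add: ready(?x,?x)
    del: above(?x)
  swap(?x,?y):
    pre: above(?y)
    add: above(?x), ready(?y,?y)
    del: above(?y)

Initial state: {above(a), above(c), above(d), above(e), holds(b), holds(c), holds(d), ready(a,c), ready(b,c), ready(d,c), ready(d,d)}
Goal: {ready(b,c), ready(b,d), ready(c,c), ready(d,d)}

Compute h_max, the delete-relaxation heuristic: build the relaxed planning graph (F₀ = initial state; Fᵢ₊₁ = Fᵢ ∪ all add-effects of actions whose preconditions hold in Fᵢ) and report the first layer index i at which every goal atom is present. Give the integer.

F0 = init (11 atoms)
F1 = F0 ∪ {above(b), ready(a,a), ready(b,d), ready(c,c), ready(c,d), ready(e,e)}  (17 atoms)
goal ⊆ F1  ⇒  h_max = 1

1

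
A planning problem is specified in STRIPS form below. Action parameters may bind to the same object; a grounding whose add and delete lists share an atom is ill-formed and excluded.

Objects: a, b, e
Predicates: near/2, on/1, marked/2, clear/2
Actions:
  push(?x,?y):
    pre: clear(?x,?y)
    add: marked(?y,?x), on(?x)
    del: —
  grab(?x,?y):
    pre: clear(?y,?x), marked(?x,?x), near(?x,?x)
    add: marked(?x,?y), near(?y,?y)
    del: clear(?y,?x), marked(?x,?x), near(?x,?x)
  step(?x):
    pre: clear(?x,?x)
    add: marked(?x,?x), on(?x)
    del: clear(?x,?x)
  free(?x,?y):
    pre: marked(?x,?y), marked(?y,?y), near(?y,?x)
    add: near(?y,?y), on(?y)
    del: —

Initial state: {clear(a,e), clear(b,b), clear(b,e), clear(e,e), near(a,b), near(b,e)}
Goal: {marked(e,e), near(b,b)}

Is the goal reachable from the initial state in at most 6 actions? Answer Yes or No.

Yes

1. push(b,b)  →  {clear(a,e), clear(b,b), clear(b,e), clear(e,e), marked(b,b), near(a,b), near(b,e), on(b)}
2. push(b,e)  →  {clear(a,e), clear(b,b), clear(b,e), clear(e,e), marked(b,b), marked(e,b), near(a,b), near(b,e), on(b)}
3. push(e,e)  →  {clear(a,e), clear(b,b), clear(b,e), clear(e,e), marked(b,b), marked(e,b), marked(e,e), near(a,b), near(b,e), on(b), on(e)}
4. free(e,b)  →  {clear(a,e), clear(b,b), clear(b,e), clear(e,e), marked(b,b), marked(e,b), marked(e,e), near(a,b), near(b,b), near(b,e), on(b), on(e)}
optimal plan length = 4; 4 ≤ 6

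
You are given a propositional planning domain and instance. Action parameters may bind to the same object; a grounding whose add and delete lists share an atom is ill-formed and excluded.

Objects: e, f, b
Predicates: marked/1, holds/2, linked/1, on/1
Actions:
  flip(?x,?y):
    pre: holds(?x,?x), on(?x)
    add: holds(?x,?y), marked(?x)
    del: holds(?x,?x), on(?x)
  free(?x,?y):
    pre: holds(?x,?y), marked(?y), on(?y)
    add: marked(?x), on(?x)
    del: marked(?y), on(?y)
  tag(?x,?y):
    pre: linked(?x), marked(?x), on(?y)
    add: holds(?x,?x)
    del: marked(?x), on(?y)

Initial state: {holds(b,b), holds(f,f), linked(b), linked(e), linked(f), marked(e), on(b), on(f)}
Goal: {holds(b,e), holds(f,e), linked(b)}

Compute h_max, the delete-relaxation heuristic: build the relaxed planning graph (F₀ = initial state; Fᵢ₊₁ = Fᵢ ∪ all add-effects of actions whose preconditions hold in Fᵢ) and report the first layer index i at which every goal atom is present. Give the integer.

1

F0 = init (8 atoms)
F1 = F0 ∪ {holds(b,e), holds(b,f), holds(e,e), holds(f,b), holds(f,e), marked(b), marked(f)}  (15 atoms)
goal ⊆ F1  ⇒  h_max = 1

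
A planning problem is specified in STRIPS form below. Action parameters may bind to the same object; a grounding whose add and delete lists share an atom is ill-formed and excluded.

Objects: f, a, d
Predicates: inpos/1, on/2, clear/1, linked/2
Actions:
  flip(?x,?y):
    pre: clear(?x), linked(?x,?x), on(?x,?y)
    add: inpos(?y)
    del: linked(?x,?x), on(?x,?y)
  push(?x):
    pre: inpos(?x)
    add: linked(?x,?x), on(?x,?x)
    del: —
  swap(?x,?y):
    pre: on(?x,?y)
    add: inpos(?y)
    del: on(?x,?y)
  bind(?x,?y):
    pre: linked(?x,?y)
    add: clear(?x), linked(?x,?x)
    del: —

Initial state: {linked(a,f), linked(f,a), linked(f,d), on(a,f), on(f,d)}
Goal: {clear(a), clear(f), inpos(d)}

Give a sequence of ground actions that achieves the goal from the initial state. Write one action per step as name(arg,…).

1. swap(f,d)  →  {inpos(d), linked(a,f), linked(f,a), linked(f,d), on(a,f)}
2. bind(f,a)  →  {clear(f), inpos(d), linked(a,f), linked(f,a), linked(f,d), linked(f,f), on(a,f)}
3. bind(a,f)  →  {clear(a), clear(f), inpos(d), linked(a,a), linked(a,f), linked(f,a), linked(f,d), linked(f,f), on(a,f)}

swap(f,d); bind(f,a); bind(a,f)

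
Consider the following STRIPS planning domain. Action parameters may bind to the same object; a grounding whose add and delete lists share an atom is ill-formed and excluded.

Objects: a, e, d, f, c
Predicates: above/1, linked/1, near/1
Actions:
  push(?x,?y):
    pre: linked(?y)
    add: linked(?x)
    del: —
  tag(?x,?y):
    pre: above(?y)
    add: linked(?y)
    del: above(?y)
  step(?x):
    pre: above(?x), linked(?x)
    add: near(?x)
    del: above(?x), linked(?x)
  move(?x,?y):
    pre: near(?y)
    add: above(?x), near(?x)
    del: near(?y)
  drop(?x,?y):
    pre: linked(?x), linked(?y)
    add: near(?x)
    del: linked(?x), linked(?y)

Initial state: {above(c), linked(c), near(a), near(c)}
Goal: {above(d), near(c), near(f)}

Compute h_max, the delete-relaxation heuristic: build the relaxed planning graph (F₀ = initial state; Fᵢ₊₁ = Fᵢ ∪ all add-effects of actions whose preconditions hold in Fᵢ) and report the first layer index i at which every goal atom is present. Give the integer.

1

F0 = init (4 atoms)
F1 = F0 ∪ {above(a), above(d), above(e), above(f), linked(a), linked(d), linked(e), linked(f), near(d), near(e), near(f)}  (15 atoms)
goal ⊆ F1  ⇒  h_max = 1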